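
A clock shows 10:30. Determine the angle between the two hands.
Hour hand position: 10 x 30 + 30 x 0.5 = 315 degrees
Minute hand position: 30 x 6 = 180 degrees
Difference: |315 - 180| = 135 degrees
The angle between the hands is 135 degrees

Final answer: 135 degrees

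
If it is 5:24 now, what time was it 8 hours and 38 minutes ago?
Starting time: 5:24 = 324 total minutes past 12:00
Subtracting: 8 hours and 38 minutes = 518 minutes
324 - 518 = -194 (negative, add 12 hours = 720) = 526 minutes
= 8 hours and 46 minutes past 12:00 = 8:46

Final answer: 8:46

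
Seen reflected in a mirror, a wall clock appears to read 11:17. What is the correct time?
Reflection across the vertical (12-6) axis maps a hand at angle A degrees to (360 - A) degrees, which sends a reading of T minutes past 12:00 to (720 - T) minutes past 12:00.
Mirror reads 11:17 = 677 minutes past 12:00.
Actual time: (720 - 677) mod 720 = 43 minutes = 12:43.

Final answer: 12:43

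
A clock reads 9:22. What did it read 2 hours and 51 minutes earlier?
Starting time: 9:22 = 562 total minutes past 12:00
Subtracting: 2 hours and 51 minutes = 171 minutes
562 - 171 = 391 minutes
= 6 hours and 31 minutes past 12:00 = 6:31

Final answer: 6:31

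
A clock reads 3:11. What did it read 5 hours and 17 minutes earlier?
Starting time: 3:11 = 191 total minutes past 12:00
Subtracting: 5 hours and 17 minutes = 317 minutes
191 - 317 = -126 (negative, add 12 hours = 720) = 594 minutes
= 9 hours and 54 minutes past 12:00 = 9:54

Final answer: 9:54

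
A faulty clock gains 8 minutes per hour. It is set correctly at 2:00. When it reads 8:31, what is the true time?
For every 60 true minutes, the faulty clock advances 68 minutes, so 1 faulty-clock minute corresponds to 60/68 true minutes.
From 2:00 to 8:31 on the faulty dial is 391 minutes.
True elapsed: 391 x 60/68 = 345 minutes = 5 hours and 45 minutes.
True time: 2:00 + 5 hours and 45 minutes = 7:45.

Final answer: 7:45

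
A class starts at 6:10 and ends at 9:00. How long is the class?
From 6:10 to 9:00:
(9 x 60 + 0) - (6 x 60 + 10) = 540 - 370 = 170 minutes
= 2 hours and 50 minutes

Final answer: 2 hours and 50 minutes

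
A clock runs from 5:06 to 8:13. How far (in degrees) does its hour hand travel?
The hour hand moves 0.5 degrees per minute.
Time elapsed: 8:13 - 5:06 = 187 minutes
Angular displacement: 187 x 0.5 = 93.5 degrees

Final answer: 93.5 degrees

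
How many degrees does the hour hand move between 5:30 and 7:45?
The hour hand moves 0.5 degrees per minute.
Time elapsed: 7:45 - 5:30 = 135 minutes
Angular displacement: 135 x 0.5 = 67.5 degrees

Final answer: 67.5 degrees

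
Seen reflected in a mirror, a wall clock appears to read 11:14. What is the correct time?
Reflection across the vertical (12-6) axis maps a hand at angle A degrees to (360 - A) degrees, which sends a reading of T minutes past 12:00 to (720 - T) minutes past 12:00.
Mirror reads 11:14 = 674 minutes past 12:00.
Actual time: (720 - 674) mod 720 = 46 minutes = 12:46.

Final answer: 12:46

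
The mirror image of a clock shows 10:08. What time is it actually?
Reflection across the vertical (12-6) axis maps a hand at angle A degrees to (360 - A) degrees, which sends a reading of T minutes past 12:00 to (720 - T) minutes past 12:00.
Mirror reads 10:08 = 608 minutes past 12:00.
Actual time: (720 - 608) mod 720 = 112 minutes = 1:52.

Final answer: 1:52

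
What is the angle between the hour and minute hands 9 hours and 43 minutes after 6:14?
First find the time 9 hours and 43 minutes after 6:14.
Total minutes: 6 x 60 + 14 + 9 x 60 + 43 = 957.
957 mod 720 = 237 minutes = 3:57.
Now compute the angle at 3:57:
Hour hand: 3 x 30 + 57 x 0.5 = 118.5 degrees
Minute hand: 57 x 6 = 342 degrees
Difference: |118.5 - 342| = 223.5 degrees
Smaller angle: 360 - 223.5 = 136.5 degrees

Final answer: 136.5 degrees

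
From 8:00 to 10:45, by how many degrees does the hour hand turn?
The hour hand moves 0.5 degrees per minute.
Time elapsed: 10:45 - 8:00 = 165 minutes
Angular displacement: 165 x 0.5 = 82.5 degrees

Final answer: 82.5 degrees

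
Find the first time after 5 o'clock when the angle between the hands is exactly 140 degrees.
At t minutes past 5:00, the hour hand is at 30 x 5 + 0.5t degrees and the minute hand is at 6t degrees.
The smaller angle between them is 140 degrees when |30H - 5.5t| = 140 or |30H - 5.5t| = 220.
With H = 5, solve 30 x 5 - 5.5t = +/- target for each target:
  t = (30 x 5 - 140) / 5.5 = 1.82
  t = (30 x 5 + 140) / 5.5 = 52.73
  t = (30 x 5 - 220) / 5.5 = -12.73 (outside (0, 60))
  t = (30 x 5 + 220) / 5.5 = 67.27 (outside (0, 60))
Valid solutions in (0, 60): {1.82, 52.73} minutes.
The first occurrence is t = 1.82 minutes.
The hands form a 140-degree angle at 1.82 minutes past 5:00.

Final answer: 1.82 minutes past 5:00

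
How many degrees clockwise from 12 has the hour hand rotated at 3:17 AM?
The hour hand moves 30 degrees per hour and 0.5 degrees per minute.
At 3:17: (3) x 30 + 17 x 0.5 = 90 + 8.5 = 98.5 degrees

Final answer: 98.5 degrees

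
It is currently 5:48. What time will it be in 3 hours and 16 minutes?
Starting time: 5:48
Adding 16 minutes to 48 minutes: 48 + 16 = 64 minutes = 1 hour and 4 minutes
Adding 3 hours: 5 + 3 + 1 (carry) = 9
Final time: 9:04

Final answer: 9:04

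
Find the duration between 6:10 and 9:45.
From 6:10 to 9:45:
(9 x 60 + 45) - (6 x 60 + 10) = 585 - 370 = 215 minutes
= 3 hours and 35 minutes

Final answer: 3 hours and 35 minutes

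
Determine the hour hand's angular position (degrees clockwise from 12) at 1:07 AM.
The hour hand moves 30 degrees per hour and 0.5 degrees per minute.
At 1:07: (1) x 30 + 7 x 0.5 = 30 + 3.5 = 33.5 degrees

Final answer: 33.5 degrees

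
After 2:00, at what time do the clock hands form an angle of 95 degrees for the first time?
At t minutes past 2:00, the hour hand is at 30 x 2 + 0.5t degrees and the minute hand is at 6t degrees.
The smaller angle between them is 95 degrees when |30H - 5.5t| = 95 or |30H - 5.5t| = 265.
With H = 2, solve 30 x 2 - 5.5t = +/- target for each target:
  t = (30 x 2 - 95) / 5.5 = -6.36 (outside (0, 60))
  t = (30 x 2 + 95) / 5.5 = 28.18
  t = (30 x 2 - 265) / 5.5 = -37.27 (outside (0, 60))
  t = (30 x 2 + 265) / 5.5 = 59.09
Valid solutions in (0, 60): {28.18, 59.09} minutes.
The first occurrence is t = 28.18 minutes.
The hands form a 95-degree angle at 28.18 minutes past 2:00.

Final answer: 28.18 minutes past 2:00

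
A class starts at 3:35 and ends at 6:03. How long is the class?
From 3:35 to 6:03:
(6 x 60 + 3) - (3 x 60 + 35) = 363 - 215 = 148 minutes
= 2 hours and 28 minutes

Final answer: 2 hours and 28 minutes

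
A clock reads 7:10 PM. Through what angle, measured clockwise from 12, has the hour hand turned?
The hour hand moves 30 degrees per hour and 0.5 degrees per minute.
At 7:10: (7) x 30 + 10 x 0.5 = 210 + 5 = 215 degrees

Final answer: 215 degrees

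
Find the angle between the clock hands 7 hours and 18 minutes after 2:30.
First find the time 7 hours and 18 minutes after 2:30.
Total minutes: 2 x 60 + 30 + 7 x 60 + 18 = 588.
588 mod 720 = 588 minutes = 9:48.
Now compute the angle at 9:48:
Hour hand: 9 x 30 + 48 x 0.5 = 294 degrees
Minute hand: 48 x 6 = 288 degrees
Difference: |294 - 288| = 6 degrees
The angle is 6 degrees

Final answer: 6 degrees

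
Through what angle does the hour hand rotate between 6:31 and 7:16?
The hour hand moves 0.5 degrees per minute.
Time elapsed: 7:16 - 6:31 = 45 minutes
Angular displacement: 45 x 0.5 = 22.5 degrees

Final answer: 22.5 degrees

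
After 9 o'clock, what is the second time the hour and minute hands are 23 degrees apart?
At t minutes past 9:00, the hour hand is at 30 x 9 + 0.5t degrees and the minute hand is at 6t degrees.
The smaller angle between them is 23 degrees when |30H - 5.5t| = 23 or |30H - 5.5t| = 337.
With H = 9, solve 30 x 9 - 5.5t = +/- target for each target:
  t = (30 x 9 - 23) / 5.5 = 44.91
  t = (30 x 9 + 23) / 5.5 = 53.27
  t = (30 x 9 - 337) / 5.5 = -12.18 (outside (0, 60))
  t = (30 x 9 + 337) / 5.5 = 110.36 (outside (0, 60))
Valid solutions in (0, 60): {44.91, 53.27} minutes.
The second occurrence is t = 53.27 minutes.
The hands form a 23-degree angle at 53.27 minutes past 9:00.

Final answer: 53.27 minutes past 9:00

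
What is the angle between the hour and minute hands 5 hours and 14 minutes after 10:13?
First find the time 5 hours and 14 minutes after 10:13.
Total minutes: 10 x 60 + 13 + 5 x 60 + 14 = 927.
927 mod 720 = 207 minutes = 3:27.
Now compute the angle at 3:27:
Hour hand: 3 x 30 + 27 x 0.5 = 103.5 degrees
Minute hand: 27 x 6 = 162 degrees
Difference: |103.5 - 162| = 58.5 degrees
The angle is 58.5 degrees

Final answer: 58.5 degrees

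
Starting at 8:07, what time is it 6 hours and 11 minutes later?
Starting time: 8:07
Adding 11 minutes to 7 minutes: 7 + 11 = 18 minutes
Adding 6 hours: 8 + 6 = 14 - 12 = 2
Final time: 2:18

Final answer: 2:18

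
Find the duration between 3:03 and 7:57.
From 3:03 to 7:57:
(7 x 60 + 57) - (3 x 60 + 3) = 477 - 183 = 294 minutes
= 4 hours and 54 minutes

Final answer: 4 hours and 54 minutes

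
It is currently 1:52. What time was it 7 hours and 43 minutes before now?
Starting time: 1:52 = 112 total minutes past 12:00
Subtracting: 7 hours and 43 minutes = 463 minutes
112 - 463 = -351 (negative, add 12 hours = 720) = 369 minutes
= 6 hours and 9 minutes past 12:00 = 6:09

Final answer: 6:09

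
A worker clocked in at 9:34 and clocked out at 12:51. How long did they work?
From 9:34 to 12:51:
(12 x 60 + 51) - (9 x 60 + 34) = 771 - 574 = 197 minutes
= 3 hours and 17 minutes

Final answer: 3 hours and 17 minutes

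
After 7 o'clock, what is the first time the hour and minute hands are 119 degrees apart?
At t minutes past 7:00, the hour hand is at 30 x 7 + 0.5t degrees and the minute hand is at 6t degrees.
The smaller angle between them is 119 degrees when |30H - 5.5t| = 119 or |30H - 5.5t| = 241.
With H = 7, solve 30 x 7 - 5.5t = +/- target for each target:
  t = (30 x 7 - 119) / 5.5 = 16.55
  t = (30 x 7 + 119) / 5.5 = 59.82
  t = (30 x 7 - 241) / 5.5 = -5.64 (outside (0, 60))
  t = (30 x 7 + 241) / 5.5 = 82 (outside (0, 60))
Valid solutions in (0, 60): {16.55, 59.82} minutes.
The first occurrence is t = 16.55 minutes.
The hands form a 119-degree angle at 16.55 minutes past 7:00.

Final answer: 16.55 minutes past 7:00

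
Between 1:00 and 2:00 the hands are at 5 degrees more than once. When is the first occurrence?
At t minutes past 1:00, the hour hand is at 30 x 1 + 0.5t degrees and the minute hand is at 6t degrees.
The smaller angle between them is 5 degrees when |30H - 5.5t| = 5 or |30H - 5.5t| = 355.
With H = 1, solve 30 x 1 - 5.5t = +/- target for each target:
  t = (30 x 1 - 5) / 5.5 = 4.55
  t = (30 x 1 + 5) / 5.5 = 6.36
  t = (30 x 1 - 355) / 5.5 = -59.09 (outside (0, 60))
  t = (30 x 1 + 355) / 5.5 = 70 (outside (0, 60))
Valid solutions in (0, 60): {4.55, 6.36} minutes.
The first occurrence is t = 4.55 minutes.
The hands form a 5-degree angle at 4.55 minutes past 1:00.

Final answer: 4.55 minutes past 1:00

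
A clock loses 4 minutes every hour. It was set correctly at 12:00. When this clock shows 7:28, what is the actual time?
For every 60 true minutes, the faulty clock advances 56 minutes, so 1 faulty-clock minute corresponds to 60/56 true minutes.
From 12:00 to 7:28 on the faulty dial is 448 minutes.
True elapsed: 448 x 60/56 = 480 minutes = 8 hours.
True time: 12:00 + 8 hours = 8:00.

Final answer: 8:00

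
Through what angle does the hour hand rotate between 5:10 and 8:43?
The hour hand moves 0.5 degrees per minute.
Time elapsed: 8:43 - 5:10 = 213 minutes
Angular displacement: 213 x 0.5 = 106.5 degrees

Final answer: 106.5 degrees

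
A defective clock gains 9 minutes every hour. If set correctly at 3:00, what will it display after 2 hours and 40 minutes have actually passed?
For every 60 true minutes, the faulty clock advances 60 + 9 = 69 minutes.
True elapsed: 2 hours and 40 minutes = 160 minutes.
Faulty clock advances: 160 x 69/60 = 184 minutes (drift: 24 minutes ahead).
Shown time: 3:00 + 184 minutes = 6:04.

Final answer: 6:04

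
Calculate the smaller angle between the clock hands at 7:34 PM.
Hour hand position: 7 x 30 + 34 x 0.5 = 227 degrees
Minute hand position: 34 x 6 = 204 degrees
Difference: |227 - 204| = 23 degrees
The angle between the hands is 23 degrees

Final answer: 23 degrees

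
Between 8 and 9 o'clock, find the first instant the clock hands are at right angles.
At t minutes past 8:00, the hour hand is at 30 x 8 + 0.5t degrees and the minute hand is at 6t degrees.
The smaller angle between them is 90 degrees when |30H - 5.5t| = 90 or |30H - 5.5t| = 270.
With H = 8, solve 30 x 8 - 5.5t = +/- target for each target:
  t = (30 x 8 - 90) / 5.5 = 27.27
  t = (30 x 8 + 90) / 5.5 = 60 (outside (0, 60))
  t = (30 x 8 - 270) / 5.5 = -5.45 (outside (0, 60))
  t = (30 x 8 + 270) / 5.5 = 92.73 (outside (0, 60))
Valid solutions in (0, 60): {27.27} minutes.
First occurrence: t = 27.27 minutes.
The hands are at right angles at 27.27 minutes past 8:00.

Final answer: 27.27 minutes past 8:00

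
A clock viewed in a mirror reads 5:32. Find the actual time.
Reflection across the vertical (12-6) axis maps a hand at angle A degrees to (360 - A) degrees, which sends a reading of T minutes past 12:00 to (720 - T) minutes past 12:00.
Mirror reads 5:32 = 332 minutes past 12:00.
Actual time: (720 - 332) mod 720 = 388 minutes = 6:28.

Final answer: 6:28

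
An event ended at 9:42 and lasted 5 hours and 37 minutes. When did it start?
Starting time: 9:42 = 582 total minutes past 12:00
Subtracting: 5 hours and 37 minutes = 337 minutes
582 - 337 = 245 minutes
= 4 hours and 5 minutes past 12:00 = 4:05

Final answer: 4:05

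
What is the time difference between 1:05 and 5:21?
From 1:05 to 5:21:
(5 x 60 + 21) - (1 x 60 + 5) = 321 - 65 = 256 minutes
= 4 hours and 16 minutes

Final answer: 4 hours and 16 minutes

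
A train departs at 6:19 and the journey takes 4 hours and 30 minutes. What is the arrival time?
Starting time: 6:19
Adding 30 minutes to 19 minutes: 19 + 30 = 49 minutes
Adding 4 hours: 6 + 4 = 10
Final time: 10:49

Final answer: 10:49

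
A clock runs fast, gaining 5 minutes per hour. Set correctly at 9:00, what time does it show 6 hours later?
For every 60 true minutes, the faulty clock advances 60 + 5 = 65 minutes.
True elapsed: 6 hours = 360 minutes.
Faulty clock advances: 360 x 65/60 = 390 minutes (drift: 30 minutes ahead).
Shown time: 9:00 + 390 minutes = 3:30.

Final answer: 3:30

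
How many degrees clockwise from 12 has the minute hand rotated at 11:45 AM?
The minute hand moves 6 degrees per minute.
At 11:45: 45 x 6 = 270 degrees

Final answer: 270 degrees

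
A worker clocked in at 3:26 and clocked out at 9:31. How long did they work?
From 3:26 to 9:31:
(9 x 60 + 31) - (3 x 60 + 26) = 571 - 206 = 365 minutes
= 6 hours and 5 minutes

Final answer: 6 hours and 5 minutes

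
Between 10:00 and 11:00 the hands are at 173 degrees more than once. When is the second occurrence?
At t minutes past 10:00, the hour hand is at 30 x 10 + 0.5t degrees and the minute hand is at 6t degrees.
The smaller angle between them is 173 degrees when |30H - 5.5t| = 173 or |30H - 5.5t| = 187.
With H = 10, solve 30 x 10 - 5.5t = +/- target for each target:
  t = (30 x 10 - 173) / 5.5 = 23.09
  t = (30 x 10 + 173) / 5.5 = 86 (outside (0, 60))
  t = (30 x 10 - 187) / 5.5 = 20.55
  t = (30 x 10 + 187) / 5.5 = 88.55 (outside (0, 60))
Valid solutions in (0, 60): {20.55, 23.09} minutes.
The second occurrence is t = 23.09 minutes.
The hands form a 173-degree angle at 23.09 minutes past 10:00.

Final answer: 23.09 minutes past 10:00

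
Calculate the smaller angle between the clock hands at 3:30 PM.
Hour hand position: 3 x 30 + 30 x 0.5 = 105 degrees
Minute hand position: 30 x 6 = 180 degrees
Difference: |105 - 180| = 75 degrees
The angle between the hands is 75 degrees

Final answer: 75 degrees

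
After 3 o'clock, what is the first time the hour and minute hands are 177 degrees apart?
At t minutes past 3:00, the hour hand is at 30 x 3 + 0.5t degrees and the minute hand is at 6t degrees.
The smaller angle between them is 177 degrees when |30H - 5.5t| = 177 or |30H - 5.5t| = 183.
With H = 3, solve 30 x 3 - 5.5t = +/- target for each target:
  t = (30 x 3 - 177) / 5.5 = -15.82 (outside (0, 60))
  t = (30 x 3 + 177) / 5.5 = 48.55
  t = (30 x 3 - 183) / 5.5 = -16.91 (outside (0, 60))
  t = (30 x 3 + 183) / 5.5 = 49.64
Valid solutions in (0, 60): {48.55, 49.64} minutes.
The first occurrence is t = 48.55 minutes.
The hands form a 177-degree angle at 48.55 minutes past 3:00.

Final answer: 48.55 minutes past 3:00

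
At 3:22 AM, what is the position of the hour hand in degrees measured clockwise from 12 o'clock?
The hour hand moves 30 degrees per hour and 0.5 degrees per minute.
At 3:22: (3) x 30 + 22 x 0.5 = 90 + 11 = 101 degrees

Final answer: 101 degrees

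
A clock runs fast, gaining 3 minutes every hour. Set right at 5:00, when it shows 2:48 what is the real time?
For every 60 true minutes, the faulty clock advances 63 minutes, so 1 faulty-clock minute corresponds to 60/63 true minutes.
From 5:00 to 2:48 on the faulty dial is 588 minutes.
True elapsed: 588 x 60/63 = 560 minutes = 9 hours and 20 minutes.
True time: 5:00 + 9 hours and 20 minutes = 2:20.

Final answer: 2:20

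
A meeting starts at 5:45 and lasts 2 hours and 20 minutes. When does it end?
Starting time: 5:45
Adding 20 minutes to 45 minutes: 45 + 20 = 65 minutes = 1 hour and 5 minutes
Adding 2 hours: 5 + 2 + 1 (carry) = 8
Final time: 8:05

Final answer: 8:05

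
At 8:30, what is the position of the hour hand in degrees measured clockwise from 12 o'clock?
The hour hand moves 30 degrees per hour and 0.5 degrees per minute.
At 8:30: (8) x 30 + 30 x 0.5 = 240 + 15 = 255 degrees

Final answer: 255 degrees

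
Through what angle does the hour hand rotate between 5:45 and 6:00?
The hour hand moves 0.5 degrees per minute.
Time elapsed: 6:00 - 5:45 = 15 minutes
Angular displacement: 15 x 0.5 = 7.5 degrees

Final answer: 7.5 degrees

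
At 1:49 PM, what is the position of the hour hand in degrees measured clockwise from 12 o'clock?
The hour hand moves 30 degrees per hour and 0.5 degrees per minute.
At 1:49: (1) x 30 + 49 x 0.5 = 30 + 24.5 = 54.5 degrees

Final answer: 54.5 degrees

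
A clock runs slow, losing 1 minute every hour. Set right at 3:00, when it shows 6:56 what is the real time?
For every 60 true minutes, the faulty clock advances 59 minutes, so 1 faulty-clock minute corresponds to 60/59 true minutes.
From 3:00 to 6:56 on the faulty dial is 236 minutes.
True elapsed: 236 x 60/59 = 240 minutes = 4 hours.
True time: 3:00 + 4 hours = 7:00.

Final answer: 7:00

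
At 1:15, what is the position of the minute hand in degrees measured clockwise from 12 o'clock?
The minute hand moves 6 degrees per minute.
At 1:15: 15 x 6 = 90 degrees

Final answer: 90 degrees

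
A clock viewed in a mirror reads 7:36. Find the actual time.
Reflection across the vertical (12-6) axis maps a hand at angle A degrees to (360 - A) degrees, which sends a reading of T minutes past 12:00 to (720 - T) minutes past 12:00.
Mirror reads 7:36 = 456 minutes past 12:00.
Actual time: (720 - 456) mod 720 = 264 minutes = 4:24.

Final answer: 4:24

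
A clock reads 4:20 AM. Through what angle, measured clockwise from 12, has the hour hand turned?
The hour hand moves 30 degrees per hour and 0.5 degrees per minute.
At 4:20: (4) x 30 + 20 x 0.5 = 120 + 10 = 130 degrees

Final answer: 130 degrees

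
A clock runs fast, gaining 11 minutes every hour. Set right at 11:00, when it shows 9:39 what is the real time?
For every 60 true minutes, the faulty clock advances 71 minutes, so 1 faulty-clock minute corresponds to 60/71 true minutes.
From 11:00 to 9:39 on the faulty dial is 639 minutes.
True elapsed: 639 x 60/71 = 540 minutes = 9 hours.
True time: 11:00 + 9 hours = 8:00.

Final answer: 8:00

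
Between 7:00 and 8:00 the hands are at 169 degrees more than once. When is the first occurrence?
At t minutes past 7:00, the hour hand is at 30 x 7 + 0.5t degrees and the minute hand is at 6t degrees.
The smaller angle between them is 169 degrees when |30H - 5.5t| = 169 or |30H - 5.5t| = 191.
With H = 7, solve 30 x 7 - 5.5t = +/- target for each target:
  t = (30 x 7 - 169) / 5.5 = 7.45
  t = (30 x 7 + 169) / 5.5 = 68.91 (outside (0, 60))
  t = (30 x 7 - 191) / 5.5 = 3.45
  t = (30 x 7 + 191) / 5.5 = 72.91 (outside (0, 60))
Valid solutions in (0, 60): {3.45, 7.45} minutes.
The first occurrence is t = 3.45 minutes.
The hands form a 169-degree angle at 3.45 minutes past 7:00.

Final answer: 3.45 minutes past 7:00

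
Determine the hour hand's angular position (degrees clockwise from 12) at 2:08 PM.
The hour hand moves 30 degrees per hour and 0.5 degrees per minute.
At 2:08: (2) x 30 + 8 x 0.5 = 60 + 4 = 64 degrees

Final answer: 64 degrees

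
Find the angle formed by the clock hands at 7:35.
Hour hand position: 7 x 30 + 35 x 0.5 = 227.5 degrees
Minute hand position: 35 x 6 = 210 degrees
Difference: |227.5 - 210| = 17.5 degrees
The angle between the hands is 17.5 degrees

Final answer: 17.5 degrees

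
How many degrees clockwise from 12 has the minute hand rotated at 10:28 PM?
The minute hand moves 6 degrees per minute.
At 10:28: 28 x 6 = 168 degrees

Final answer: 168 degrees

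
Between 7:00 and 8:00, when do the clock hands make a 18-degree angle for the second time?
At t minutes past 7:00, the hour hand is at 30 x 7 + 0.5t degrees and the minute hand is at 6t degrees.
The smaller angle between them is 18 degrees when |30H - 5.5t| = 18 or |30H - 5.5t| = 342.
With H = 7, solve 30 x 7 - 5.5t = +/- target for each target:
  t = (30 x 7 - 18) / 5.5 = 34.91
  t = (30 x 7 + 18) / 5.5 = 41.45
  t = (30 x 7 - 342) / 5.5 = -24 (outside (0, 60))
  t = (30 x 7 + 342) / 5.5 = 100.36 (outside (0, 60))
Valid solutions in (0, 60): {34.91, 41.45} minutes.
The second occurrence is t = 41.45 minutes.
The hands form a 18-degree angle at 41.45 minutes past 7:00.

Final answer: 41.45 minutes past 7:00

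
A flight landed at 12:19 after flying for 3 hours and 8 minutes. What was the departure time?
Starting time: 12:19 = 19 total minutes past 12:00
Subtracting: 3 hours and 8 minutes = 188 minutes
19 - 188 = -169 (negative, add 12 hours = 720) = 551 minutes
= 9 hours and 11 minutes past 12:00 = 9:11

Final answer: 9:11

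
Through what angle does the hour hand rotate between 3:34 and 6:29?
The hour hand moves 0.5 degrees per minute.
Time elapsed: 6:29 - 3:34 = 175 minutes
Angular displacement: 175 x 0.5 = 87.5 degrees

Final answer: 87.5 degrees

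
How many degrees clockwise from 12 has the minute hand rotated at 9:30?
The minute hand moves 6 degrees per minute.
At 9:30: 30 x 6 = 180 degrees

Final answer: 180 degrees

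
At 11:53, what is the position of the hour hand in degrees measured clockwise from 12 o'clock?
The hour hand moves 30 degrees per hour and 0.5 degrees per minute.
At 11:53: (11) x 30 + 53 x 0.5 = 330 + 26.5 = 356.5 degrees

Final answer: 356.5 degrees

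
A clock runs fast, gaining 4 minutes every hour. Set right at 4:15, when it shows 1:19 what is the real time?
For every 60 true minutes, the faulty clock advances 64 minutes, so 1 faulty-clock minute corresponds to 60/64 true minutes.
From 4:15 to 1:19 on the faulty dial is 544 minutes.
True elapsed: 544 x 60/64 = 510 minutes = 8 hours and 30 minutes.
True time: 4:15 + 8 hours and 30 minutes = 12:45.

Final answer: 12:45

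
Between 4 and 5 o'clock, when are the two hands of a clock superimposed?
The minute hand gains 5.5 degrees per minute on the hour hand.
At 4:00, the hour hand is at 120 degrees and the minute hand is at 0 degrees.
The gap is 120 degrees. Time to close: 120/5.5 = 60 x 4/11 = 21.82 minutes.
The hands overlap at 21.82 minutes past 4:00.

Final answer: 21.82 minutes past 4:00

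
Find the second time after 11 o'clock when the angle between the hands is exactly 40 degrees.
At t minutes past 11:00, the hour hand is at 30 x 11 + 0.5t degrees and the minute hand is at 6t degrees.
The smaller angle between them is 40 degrees when |30H - 5.5t| = 40 or |30H - 5.5t| = 320.
With H = 11, solve 30 x 11 - 5.5t = +/- target for each target:
  t = (30 x 11 - 40) / 5.5 = 52.73
  t = (30 x 11 + 40) / 5.5 = 67.27 (outside (0, 60))
  t = (30 x 11 - 320) / 5.5 = 1.82
  t = (30 x 11 + 320) / 5.5 = 118.18 (outside (0, 60))
Valid solutions in (0, 60): {1.82, 52.73} minutes.
The second occurrence is t = 52.73 minutes.
The hands form a 40-degree angle at 52.73 minutes past 11:00.

Final answer: 52.73 minutes past 11:00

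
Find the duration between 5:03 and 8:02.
From 5:03 to 8:02:
(8 x 60 + 2) - (5 x 60 + 3) = 482 - 303 = 179 minutes
= 2 hours and 59 minutes

Final answer: 2 hours and 59 minutes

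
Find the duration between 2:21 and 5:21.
From 2:21 to 5:21:
(5 x 60 + 21) - (2 x 60 + 21) = 321 - 141 = 180 minutes
= 3 hours

Final answer: 3 hours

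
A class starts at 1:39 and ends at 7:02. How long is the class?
From 1:39 to 7:02:
(7 x 60 + 2) - (1 x 60 + 39) = 422 - 99 = 323 minutes
= 5 hours and 23 minutes

Final answer: 5 hours and 23 minutes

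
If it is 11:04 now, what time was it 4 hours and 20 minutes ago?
Starting time: 11:04 = 664 total minutes past 12:00
Subtracting: 4 hours and 20 minutes = 260 minutes
664 - 260 = 404 minutes
= 6 hours and 44 minutes past 12:00 = 6:44

Final answer: 6:44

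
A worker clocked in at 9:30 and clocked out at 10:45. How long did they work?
From 9:30 to 10:45:
(10 x 60 + 45) - (9 x 60 + 30) = 645 - 570 = 75 minutes
= 1 hour and 15 minutes

Final answer: 1 hour and 15 minutes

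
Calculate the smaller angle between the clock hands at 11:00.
Hour hand position: 11 x 30 + 0 x 0.5 = 330 degrees
Minute hand position: 0 x 6 = 0 degrees
Difference: |330 - 0| = 330 degrees
Since 330 > 180, the smaller angle is 360 - 330 = 30 degrees

Final answer: 30 degrees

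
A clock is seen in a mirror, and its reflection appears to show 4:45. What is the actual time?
Reflection across the vertical (12-6) axis maps a hand at angle A degrees to (360 - A) degrees, which sends a reading of T minutes past 12:00 to (720 - T) minutes past 12:00.
Mirror reads 4:45 = 285 minutes past 12:00.
Actual time: (720 - 285) mod 720 = 435 minutes = 7:15.

Final answer: 7:15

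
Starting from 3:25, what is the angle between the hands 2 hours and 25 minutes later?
First find the time 2 hours and 25 minutes after 3:25.
Total minutes: 3 x 60 + 25 + 2 x 60 + 25 = 350.
350 mod 720 = 350 minutes = 5:50.
Now compute the angle at 5:50:
Hour hand: 5 x 30 + 50 x 0.5 = 175 degrees
Minute hand: 50 x 6 = 300 degrees
Difference: |175 - 300| = 125 degrees
The angle is 125 degrees

Final answer: 125 degrees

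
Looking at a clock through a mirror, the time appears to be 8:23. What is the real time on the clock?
Reflection across the vertical (12-6) axis maps a hand at angle A degrees to (360 - A) degrees, which sends a reading of T minutes past 12:00 to (720 - T) minutes past 12:00.
Mirror reads 8:23 = 503 minutes past 12:00.
Actual time: (720 - 503) mod 720 = 217 minutes = 3:37.

Final answer: 3:37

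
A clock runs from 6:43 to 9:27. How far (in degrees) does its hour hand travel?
The hour hand moves 0.5 degrees per minute.
Time elapsed: 9:27 - 6:43 = 164 minutes
Angular displacement: 164 x 0.5 = 82 degrees

Final answer: 82 degrees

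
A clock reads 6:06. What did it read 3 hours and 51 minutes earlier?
Starting time: 6:06 = 366 total minutes past 12:00
Subtracting: 3 hours and 51 minutes = 231 minutes
366 - 231 = 135 minutes
= 2 hours and 15 minutes past 12:00 = 2:15

Final answer: 2:15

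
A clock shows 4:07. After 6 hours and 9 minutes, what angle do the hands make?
First find the time 6 hours and 9 minutes after 4:07.
Total minutes: 4 x 60 + 7 + 6 x 60 + 9 = 616.
616 mod 720 = 616 minutes = 10:16.
Now compute the angle at 10:16:
Hour hand: 10 x 30 + 16 x 0.5 = 308 degrees
Minute hand: 16 x 6 = 96 degrees
Difference: |308 - 96| = 212 degrees
Smaller angle: 360 - 212 = 148 degrees

Final answer: 148 degrees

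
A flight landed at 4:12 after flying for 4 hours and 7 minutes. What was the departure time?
Starting time: 4:12 = 252 total minutes past 12:00
Subtracting: 4 hours and 7 minutes = 247 minutes
252 - 247 = 5 minutes
= 5 minutes past 12:00 = 12:05

Final answer: 12:05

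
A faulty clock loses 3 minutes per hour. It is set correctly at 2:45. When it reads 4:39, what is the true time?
For every 60 true minutes, the faulty clock advances 57 minutes, so 1 faulty-clock minute corresponds to 60/57 true minutes.
From 2:45 to 4:39 on the faulty dial is 114 minutes.
True elapsed: 114 x 60/57 = 120 minutes = 2 hours.
True time: 2:45 + 2 hours = 4:45.

Final answer: 4:45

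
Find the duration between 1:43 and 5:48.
From 1:43 to 5:48:
(5 x 60 + 48) - (1 x 60 + 43) = 348 - 103 = 245 minutes
= 4 hours and 5 minutes

Final answer: 4 hours and 5 minutes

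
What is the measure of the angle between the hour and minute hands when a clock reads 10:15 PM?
Hour hand position: 10 x 30 + 15 x 0.5 = 307.5 degrees
Minute hand position: 15 x 6 = 90 degrees
Difference: |307.5 - 90| = 217.5 degrees
Since 217.5 > 180, the smaller angle is 360 - 217.5 = 142.5 degrees

Final answer: 142.5 degrees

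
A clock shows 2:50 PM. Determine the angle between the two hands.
Hour hand position: 2 x 30 + 50 x 0.5 = 85 degrees
Minute hand position: 50 x 6 = 300 degrees
Difference: |85 - 300| = 215 degrees
Since 215 > 180, the smaller angle is 360 - 215 = 145 degrees

Final answer: 145 degrees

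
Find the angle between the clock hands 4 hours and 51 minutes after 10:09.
First find the time 4 hours and 51 minutes after 10:09.
Total minutes: 10 x 60 + 9 + 4 x 60 + 51 = 900.
900 mod 720 = 180 minutes = 3:00.
Now compute the angle at 3:00:
Hour hand: 3 x 30 + 0 x 0.5 = 90 degrees
Minute hand: 0 x 6 = 0 degrees
Difference: |90 - 0| = 90 degrees
The angle is 90 degrees

Final answer: 90 degrees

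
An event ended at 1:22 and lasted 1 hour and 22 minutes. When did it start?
Starting time: 1:22 = 82 total minutes past 12:00
Subtracting: 1 hour and 22 minutes = 82 minutes
82 - 82 = 0 minutes
= 0 minutes past 12:00 = 12:00

Final answer: 12:00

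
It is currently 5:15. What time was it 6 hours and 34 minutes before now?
Starting time: 5:15 = 315 total minutes past 12:00
Subtracting: 6 hours and 34 minutes = 394 minutes
315 - 394 = -79 (negative, add 12 hours = 720) = 641 minutes
= 10 hours and 41 minutes past 12:00 = 10:41

Final answer: 10:41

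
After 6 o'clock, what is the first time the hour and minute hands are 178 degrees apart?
At t minutes past 6:00, the hour hand is at 30 x 6 + 0.5t degrees and the minute hand is at 6t degrees.
The smaller angle between them is 178 degrees when |30H - 5.5t| = 178 or |30H - 5.5t| = 182.
With H = 6, solve 30 x 6 - 5.5t = +/- target for each target:
  t = (30 x 6 - 178) / 5.5 = 0.36
  t = (30 x 6 + 178) / 5.5 = 65.09 (outside (0, 60))
  t = (30 x 6 - 182) / 5.5 = -0.36 (outside (0, 60))
  t = (30 x 6 + 182) / 5.5 = 65.82 (outside (0, 60))
Valid solutions in (0, 60): {0.36} minutes.
The first occurrence is t = 0.36 minutes.
The hands form a 178-degree angle at 0.36 minutes past 6:00.

Final answer: 0.36 minutes past 6:00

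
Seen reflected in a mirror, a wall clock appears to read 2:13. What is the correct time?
Reflection across the vertical (12-6) axis maps a hand at angle A degrees to (360 - A) degrees, which sends a reading of T minutes past 12:00 to (720 - T) minutes past 12:00.
Mirror reads 2:13 = 133 minutes past 12:00.
Actual time: (720 - 133) mod 720 = 587 minutes = 9:47.

Final answer: 9:47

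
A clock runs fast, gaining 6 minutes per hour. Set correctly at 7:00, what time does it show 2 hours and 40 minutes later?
For every 60 true minutes, the faulty clock advances 60 + 6 = 66 minutes.
True elapsed: 2 hours and 40 minutes = 160 minutes.
Faulty clock advances: 160 x 66/60 = 176 minutes (drift: 16 minutes ahead).
Shown time: 7:00 + 176 minutes = 9:56.

Final answer: 9:56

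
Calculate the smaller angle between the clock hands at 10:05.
Hour hand position: 10 x 30 + 5 x 0.5 = 302.5 degrees
Minute hand position: 5 x 6 = 30 degrees
Difference: |302.5 - 30| = 272.5 degrees
Since 272.5 > 180, the smaller angle is 360 - 272.5 = 87.5 degrees

Final answer: 87.5 degrees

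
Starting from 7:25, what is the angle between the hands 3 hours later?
First find the time 3 hours after 7:25.
Total minutes: 7 x 60 + 25 + 3 x 60 + 0 = 625.
625 mod 720 = 625 minutes = 10:25.
Now compute the angle at 10:25:
Hour hand: 10 x 30 + 25 x 0.5 = 312.5 degrees
Minute hand: 25 x 6 = 150 degrees
Difference: |312.5 - 150| = 162.5 degrees
The angle is 162.5 degrees

Final answer: 162.5 degrees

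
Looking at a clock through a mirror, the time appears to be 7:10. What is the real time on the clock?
Reflection across the vertical (12-6) axis maps a hand at angle A degrees to (360 - A) degrees, which sends a reading of T minutes past 12:00 to (720 - T) minutes past 12:00.
Mirror reads 7:10 = 430 minutes past 12:00.
Actual time: (720 - 430) mod 720 = 290 minutes = 4:50.

Final answer: 4:50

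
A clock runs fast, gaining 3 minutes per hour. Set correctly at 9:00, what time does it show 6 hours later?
For every 60 true minutes, the faulty clock advances 60 + 3 = 63 minutes.
True elapsed: 6 hours = 360 minutes.
Faulty clock advances: 360 x 63/60 = 378 minutes (drift: 18 minutes ahead).
Shown time: 9:00 + 378 minutes = 3:18.

Final answer: 3:18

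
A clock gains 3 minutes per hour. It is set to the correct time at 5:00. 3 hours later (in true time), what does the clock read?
For every 60 true minutes, the faulty clock advances 60 + 3 = 63 minutes.
True elapsed: 3 hours = 180 minutes.
Faulty clock advances: 180 x 63/60 = 189 minutes (drift: 9 minutes ahead).
Shown time: 5:00 + 189 minutes = 8:09.

Final answer: 8:09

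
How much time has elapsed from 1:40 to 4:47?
From 1:40 to 4:47:
(4 x 60 + 47) - (1 x 60 + 40) = 287 - 100 = 187 minutes
= 3 hours and 7 minutes

Final answer: 3 hours and 7 minutes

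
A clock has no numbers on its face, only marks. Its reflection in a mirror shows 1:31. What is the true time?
Reflection across the vertical (12-6) axis maps a hand at angle A degrees to (360 - A) degrees, which sends a reading of T minutes past 12:00 to (720 - T) minutes past 12:00.
Mirror reads 1:31 = 91 minutes past 12:00.
Actual time: (720 - 91) mod 720 = 629 minutes = 10:29.

Final answer: 10:29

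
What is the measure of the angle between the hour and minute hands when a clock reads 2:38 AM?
Hour hand position: 2 x 30 + 38 x 0.5 = 79 degrees
Minute hand position: 38 x 6 = 228 degrees
Difference: |79 - 228| = 149 degrees
The angle between the hands is 149 degrees

Final answer: 149 degrees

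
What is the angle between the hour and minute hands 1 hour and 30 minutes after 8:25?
First find the time 1 hour and 30 minutes after 8:25.
Total minutes: 8 x 60 + 25 + 1 x 60 + 30 = 595.
595 mod 720 = 595 minutes = 9:55.
Now compute the angle at 9:55:
Hour hand: 9 x 30 + 55 x 0.5 = 297.5 degrees
Minute hand: 55 x 6 = 330 degrees
Difference: |297.5 - 330| = 32.5 degrees
The angle is 32.5 degrees

Final answer: 32.5 degrees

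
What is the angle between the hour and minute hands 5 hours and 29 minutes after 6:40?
First find the time 5 hours and 29 minutes after 6:40.
Total minutes: 6 x 60 + 40 + 5 x 60 + 29 = 729.
729 mod 720 = 9 minutes = 12:09.
Now compute the angle at 12:09:
Hour hand: 0 x 30 + 9 x 0.5 = 4.5 degrees
Minute hand: 9 x 6 = 54 degrees
Difference: |4.5 - 54| = 49.5 degrees
The angle is 49.5 degrees

Final answer: 49.5 degrees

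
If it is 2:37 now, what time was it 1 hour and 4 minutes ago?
Starting time: 2:37 = 157 total minutes past 12:00
Subtracting: 1 hour and 4 minutes = 64 minutes
157 - 64 = 93 minutes
= 1 hour and 33 minutes past 12:00 = 1:33

Final answer: 1:33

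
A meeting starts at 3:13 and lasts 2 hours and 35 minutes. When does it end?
Starting time: 3:13
Adding 35 minutes to 13 minutes: 13 + 35 = 48 minutes
Adding 2 hours: 3 + 2 = 5
Final time: 5:48

Final answer: 5:48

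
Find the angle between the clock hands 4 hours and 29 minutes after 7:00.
First find the time 4 hours and 29 minutes after 7:00.
Total minutes: 7 x 60 + 0 + 4 x 60 + 29 = 689.
689 mod 720 = 689 minutes = 11:29.
Now compute the angle at 11:29:
Hour hand: 11 x 30 + 29 x 0.5 = 344.5 degrees
Minute hand: 29 x 6 = 174 degrees
Difference: |344.5 - 174| = 170.5 degrees
The angle is 170.5 degrees

Final answer: 170.5 degrees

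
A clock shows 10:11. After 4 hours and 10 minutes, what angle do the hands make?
First find the time 4 hours and 10 minutes after 10:11.
Total minutes: 10 x 60 + 11 + 4 x 60 + 10 = 861.
861 mod 720 = 141 minutes = 2:21.
Now compute the angle at 2:21:
Hour hand: 2 x 30 + 21 x 0.5 = 70.5 degrees
Minute hand: 21 x 6 = 126 degrees
Difference: |70.5 - 126| = 55.5 degrees
The angle is 55.5 degrees

Final answer: 55.5 degrees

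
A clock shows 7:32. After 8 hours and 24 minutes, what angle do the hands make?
First find the time 8 hours and 24 minutes after 7:32.
Total minutes: 7 x 60 + 32 + 8 x 60 + 24 = 956.
956 mod 720 = 236 minutes = 3:56.
Now compute the angle at 3:56:
Hour hand: 3 x 30 + 56 x 0.5 = 118 degrees
Minute hand: 56 x 6 = 336 degrees
Difference: |118 - 336| = 218 degrees
Smaller angle: 360 - 218 = 142 degrees

Final answer: 142 degrees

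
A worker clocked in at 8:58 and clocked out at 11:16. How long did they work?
From 8:58 to 11:16:
(11 x 60 + 16) - (8 x 60 + 58) = 676 - 538 = 138 minutes
= 2 hours and 18 minutes

Final answer: 2 hours and 18 minutes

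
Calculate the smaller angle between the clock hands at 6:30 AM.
Hour hand position: 6 x 30 + 30 x 0.5 = 195 degrees
Minute hand position: 30 x 6 = 180 degrees
Difference: |195 - 180| = 15 degrees
The angle between the hands is 15 degrees

Final answer: 15 degrees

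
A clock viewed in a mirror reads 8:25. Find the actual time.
Reflection across the vertical (12-6) axis maps a hand at angle A degrees to (360 - A) degrees, which sends a reading of T minutes past 12:00 to (720 - T) minutes past 12:00.
Mirror reads 8:25 = 505 minutes past 12:00.
Actual time: (720 - 505) mod 720 = 215 minutes = 3:35.

Final answer: 3:35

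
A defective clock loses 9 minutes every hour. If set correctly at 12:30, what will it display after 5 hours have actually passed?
For every 60 true minutes, the faulty clock advances 60 - 9 = 51 minutes.
True elapsed: 5 hours = 300 minutes.
Faulty clock advances: 300 x 51/60 = 255 minutes (drift: 45 minutes behind).
Shown time: 12:30 + 255 minutes = 4:45.

Final answer: 4:45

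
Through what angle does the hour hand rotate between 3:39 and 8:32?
The hour hand moves 0.5 degrees per minute.
Time elapsed: 8:32 - 3:39 = 293 minutes
Angular displacement: 293 x 0.5 = 146.5 degrees

Final answer: 146.5 degrees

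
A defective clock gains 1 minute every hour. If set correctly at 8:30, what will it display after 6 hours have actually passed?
For every 60 true minutes, the faulty clock advances 60 + 1 = 61 minutes.
True elapsed: 6 hours = 360 minutes.
Faulty clock advances: 360 x 61/60 = 366 minutes (drift: 6 minutes ahead).
Shown time: 8:30 + 366 minutes = 2:36.

Final answer: 2:36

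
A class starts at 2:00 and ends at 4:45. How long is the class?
From 2:00 to 4:45:
(4 x 60 + 45) - (2 x 60 + 0) = 285 - 120 = 165 minutes
= 2 hours and 45 minutes

Final answer: 2 hours and 45 minutes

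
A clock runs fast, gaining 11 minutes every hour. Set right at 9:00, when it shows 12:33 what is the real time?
For every 60 true minutes, the faulty clock advances 71 minutes, so 1 faulty-clock minute corresponds to 60/71 true minutes.
From 9:00 to 12:33 on the faulty dial is 213 minutes.
True elapsed: 213 x 60/71 = 180 minutes = 3 hours.
True time: 9:00 + 3 hours = 12:00.

Final answer: 12:00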